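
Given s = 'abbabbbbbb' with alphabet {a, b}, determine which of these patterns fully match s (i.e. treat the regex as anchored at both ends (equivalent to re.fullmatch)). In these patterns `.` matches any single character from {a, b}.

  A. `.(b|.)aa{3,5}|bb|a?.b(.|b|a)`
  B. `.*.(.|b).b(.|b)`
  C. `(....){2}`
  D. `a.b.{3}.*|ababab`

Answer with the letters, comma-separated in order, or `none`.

B, D

A → no match
B → match
C → no match
D → match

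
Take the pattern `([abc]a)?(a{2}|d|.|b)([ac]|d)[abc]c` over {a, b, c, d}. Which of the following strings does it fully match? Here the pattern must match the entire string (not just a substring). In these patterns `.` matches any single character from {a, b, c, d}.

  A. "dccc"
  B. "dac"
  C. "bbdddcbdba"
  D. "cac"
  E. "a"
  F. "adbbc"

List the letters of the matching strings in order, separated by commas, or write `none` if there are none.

A. "dccc" → match
B. "dac" → no match
C. "bbdddcbdba" → no match — must end with "c"
D. "cac" → no match
E. "a" → no match — must end with "c"
F. "adbbc" → no match

A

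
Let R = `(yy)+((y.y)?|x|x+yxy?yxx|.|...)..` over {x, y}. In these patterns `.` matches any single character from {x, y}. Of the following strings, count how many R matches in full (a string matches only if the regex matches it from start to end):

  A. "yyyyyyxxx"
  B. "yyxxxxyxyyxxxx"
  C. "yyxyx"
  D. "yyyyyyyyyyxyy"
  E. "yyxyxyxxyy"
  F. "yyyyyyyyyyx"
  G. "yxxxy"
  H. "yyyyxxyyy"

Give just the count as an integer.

A → match
B → match
C → match
D → match
E → match
F → match
G → no match — must start with "yy"
H → match
Total matched: 7

7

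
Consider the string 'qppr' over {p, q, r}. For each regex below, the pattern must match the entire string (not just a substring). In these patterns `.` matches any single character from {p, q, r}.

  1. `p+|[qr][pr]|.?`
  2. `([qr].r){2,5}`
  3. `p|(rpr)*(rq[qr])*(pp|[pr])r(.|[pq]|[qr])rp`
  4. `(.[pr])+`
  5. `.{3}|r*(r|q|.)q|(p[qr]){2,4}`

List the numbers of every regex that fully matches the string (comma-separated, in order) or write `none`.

1 → no match
2 → no match
3 → no match
4 → match
5 → no match

4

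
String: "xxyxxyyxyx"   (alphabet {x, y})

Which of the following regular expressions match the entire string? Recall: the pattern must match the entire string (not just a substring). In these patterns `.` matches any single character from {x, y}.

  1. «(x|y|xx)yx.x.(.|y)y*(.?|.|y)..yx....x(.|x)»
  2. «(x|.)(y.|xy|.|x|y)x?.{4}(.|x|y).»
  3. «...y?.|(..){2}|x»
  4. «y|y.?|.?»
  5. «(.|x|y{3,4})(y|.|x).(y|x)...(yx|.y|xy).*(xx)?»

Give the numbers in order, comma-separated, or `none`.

1 → no match
2 → match
3 → no match
4 → no match
5 → match

2, 5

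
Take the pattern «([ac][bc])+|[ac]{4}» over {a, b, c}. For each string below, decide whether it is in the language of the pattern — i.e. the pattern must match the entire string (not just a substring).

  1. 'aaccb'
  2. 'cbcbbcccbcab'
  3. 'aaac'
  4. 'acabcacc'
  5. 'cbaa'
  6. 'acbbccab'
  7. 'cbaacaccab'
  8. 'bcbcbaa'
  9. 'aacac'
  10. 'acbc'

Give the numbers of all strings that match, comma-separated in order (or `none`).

3

1 → no match
2 → no match
3 → match
4 → no match
5 → no match
6 → no match
7 → no match
8 → no match
9 → no match
10 → no match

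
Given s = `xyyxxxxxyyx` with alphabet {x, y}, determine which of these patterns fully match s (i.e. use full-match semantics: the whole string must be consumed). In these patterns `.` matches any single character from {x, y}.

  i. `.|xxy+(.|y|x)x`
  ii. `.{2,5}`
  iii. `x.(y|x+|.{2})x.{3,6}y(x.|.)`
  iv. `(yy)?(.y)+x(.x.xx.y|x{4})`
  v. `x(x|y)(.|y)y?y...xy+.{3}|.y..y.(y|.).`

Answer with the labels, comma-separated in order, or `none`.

i → no match
ii → no match
iii → match
iv → no match
v → no match

iii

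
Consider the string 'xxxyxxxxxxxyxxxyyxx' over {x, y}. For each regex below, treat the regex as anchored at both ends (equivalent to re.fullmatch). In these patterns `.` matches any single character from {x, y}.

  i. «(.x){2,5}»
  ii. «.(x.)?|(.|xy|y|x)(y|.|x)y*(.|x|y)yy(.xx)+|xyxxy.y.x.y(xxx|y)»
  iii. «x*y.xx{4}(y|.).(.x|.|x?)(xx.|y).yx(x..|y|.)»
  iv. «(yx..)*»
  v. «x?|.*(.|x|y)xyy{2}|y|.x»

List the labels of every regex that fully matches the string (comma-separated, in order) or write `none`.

iii

i → no match
ii → no match
iii → match
iv → no match
v → no match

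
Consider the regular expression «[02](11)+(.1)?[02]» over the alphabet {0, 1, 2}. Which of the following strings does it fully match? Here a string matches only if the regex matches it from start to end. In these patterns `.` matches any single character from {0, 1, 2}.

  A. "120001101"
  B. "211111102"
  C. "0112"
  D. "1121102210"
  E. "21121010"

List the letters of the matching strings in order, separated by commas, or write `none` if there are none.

C

A → no match
B → no match
C → match
D → no match
E → no match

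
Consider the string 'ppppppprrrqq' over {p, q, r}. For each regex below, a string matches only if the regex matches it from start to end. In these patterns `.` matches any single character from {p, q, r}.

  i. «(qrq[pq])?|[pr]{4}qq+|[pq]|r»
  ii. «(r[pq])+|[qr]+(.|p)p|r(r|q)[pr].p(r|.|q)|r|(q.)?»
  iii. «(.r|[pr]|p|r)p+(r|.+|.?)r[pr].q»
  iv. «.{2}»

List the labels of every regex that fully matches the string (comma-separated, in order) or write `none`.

iii

i → no match
ii → no match
iii → match
iv → no match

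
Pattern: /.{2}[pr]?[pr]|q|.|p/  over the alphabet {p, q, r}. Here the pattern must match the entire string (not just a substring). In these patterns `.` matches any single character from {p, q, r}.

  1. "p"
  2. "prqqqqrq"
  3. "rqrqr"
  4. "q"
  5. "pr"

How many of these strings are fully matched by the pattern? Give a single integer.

2

1. "p" → match
2. "prqqqqrq" → no match
3. "rqrqr" → no match
4. "q" → match
5. "pr" → no match
Total matched: 2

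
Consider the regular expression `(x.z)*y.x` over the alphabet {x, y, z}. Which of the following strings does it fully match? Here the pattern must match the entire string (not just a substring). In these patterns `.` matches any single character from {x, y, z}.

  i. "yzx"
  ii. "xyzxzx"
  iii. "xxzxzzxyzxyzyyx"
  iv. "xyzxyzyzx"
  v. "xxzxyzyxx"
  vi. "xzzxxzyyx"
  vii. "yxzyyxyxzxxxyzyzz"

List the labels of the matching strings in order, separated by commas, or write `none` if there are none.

i, iii, iv, v, vi

i. "yzx" → match
ii. "xyzxzx" → no match
iii → match
iv. "xyzxyzyzx" → match
v. "xxzxyzyxx" → match
vi. "xzzxxzyyx" → match
vii → no match — must end with "x"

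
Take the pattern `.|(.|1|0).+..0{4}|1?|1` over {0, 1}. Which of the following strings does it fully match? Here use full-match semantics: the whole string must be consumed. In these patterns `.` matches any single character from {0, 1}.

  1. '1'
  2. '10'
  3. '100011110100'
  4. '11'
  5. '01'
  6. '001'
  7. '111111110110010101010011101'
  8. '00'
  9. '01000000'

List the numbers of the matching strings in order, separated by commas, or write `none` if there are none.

1 → match
2 → no match
3 → no match
4 → no match
5 → no match
6 → no match
7 → no match
8 → no match
9 → match

1, 9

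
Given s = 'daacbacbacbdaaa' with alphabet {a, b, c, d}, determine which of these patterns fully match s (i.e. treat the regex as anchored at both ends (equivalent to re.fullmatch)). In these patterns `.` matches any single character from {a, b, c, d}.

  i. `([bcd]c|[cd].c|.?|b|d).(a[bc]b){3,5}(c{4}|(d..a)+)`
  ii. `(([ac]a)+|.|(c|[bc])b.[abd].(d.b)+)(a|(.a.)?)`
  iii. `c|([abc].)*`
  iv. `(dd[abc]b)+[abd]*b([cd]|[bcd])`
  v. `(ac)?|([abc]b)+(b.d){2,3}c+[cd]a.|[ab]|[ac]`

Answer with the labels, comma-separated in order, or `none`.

i

i → match
ii → no match
iii → no match
iv → no match — must start with 'dd'
v → no match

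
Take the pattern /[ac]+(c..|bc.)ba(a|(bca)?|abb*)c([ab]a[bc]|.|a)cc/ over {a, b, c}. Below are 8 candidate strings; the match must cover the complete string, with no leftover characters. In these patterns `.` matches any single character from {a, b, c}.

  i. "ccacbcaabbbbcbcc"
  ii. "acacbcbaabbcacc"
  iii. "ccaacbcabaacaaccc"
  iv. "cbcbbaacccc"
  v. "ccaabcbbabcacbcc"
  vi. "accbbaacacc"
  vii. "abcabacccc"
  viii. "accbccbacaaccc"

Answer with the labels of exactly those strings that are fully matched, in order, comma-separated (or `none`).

i → no match
ii → match
iii → match
iv. "cbcbbaacccc" → match
v → match
vi. "accbbaacacc" → match
vii. "abcabacccc" → match
viii → match

ii, iii, iv, v, vi, vii, viii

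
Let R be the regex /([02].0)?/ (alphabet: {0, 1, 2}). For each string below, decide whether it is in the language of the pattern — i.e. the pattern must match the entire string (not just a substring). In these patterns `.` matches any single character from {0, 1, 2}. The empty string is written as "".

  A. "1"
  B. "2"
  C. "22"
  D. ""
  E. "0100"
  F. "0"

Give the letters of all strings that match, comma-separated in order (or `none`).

A → no match
B → no match
C → no match
D → match
E → no match
F → no match

D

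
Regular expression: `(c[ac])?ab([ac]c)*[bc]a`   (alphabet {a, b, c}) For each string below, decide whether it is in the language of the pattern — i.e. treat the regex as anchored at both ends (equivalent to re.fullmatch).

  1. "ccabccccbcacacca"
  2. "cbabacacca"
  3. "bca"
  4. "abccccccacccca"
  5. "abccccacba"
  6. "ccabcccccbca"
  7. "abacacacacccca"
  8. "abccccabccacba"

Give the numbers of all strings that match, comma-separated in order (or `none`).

1 → no match
2 → no match
3 → no match
4 → match
5 → match
6 → no match
7 → match
8 → no match

4, 5, 7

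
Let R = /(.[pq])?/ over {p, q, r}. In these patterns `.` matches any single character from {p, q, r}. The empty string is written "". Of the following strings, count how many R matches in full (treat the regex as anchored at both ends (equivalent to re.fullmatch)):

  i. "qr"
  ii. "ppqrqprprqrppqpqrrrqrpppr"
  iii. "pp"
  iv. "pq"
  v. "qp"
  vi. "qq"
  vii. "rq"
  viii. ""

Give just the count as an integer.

6

i → no match
ii → no match
iii → match
iv → match
v → match
vi → match
vii → match
viii → match
Total matched: 6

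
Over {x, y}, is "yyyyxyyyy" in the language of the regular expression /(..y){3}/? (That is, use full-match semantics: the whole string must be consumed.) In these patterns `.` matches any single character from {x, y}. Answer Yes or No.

Yes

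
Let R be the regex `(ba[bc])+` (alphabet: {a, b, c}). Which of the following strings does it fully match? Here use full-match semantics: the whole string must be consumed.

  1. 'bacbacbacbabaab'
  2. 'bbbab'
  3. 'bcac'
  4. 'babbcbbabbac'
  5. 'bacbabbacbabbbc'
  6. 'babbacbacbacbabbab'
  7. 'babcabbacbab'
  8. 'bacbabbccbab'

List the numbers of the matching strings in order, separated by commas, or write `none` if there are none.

1 → no match
2. 'bbbab' → no match — must start with 'ba'
3. 'bcac' → no match — must start with 'ba'
4. 'babbcbbabbac' → no match
5 → no match
6 → match
7. 'babcabbacbab' → no match
8. 'bacbabbccbab' → no match

6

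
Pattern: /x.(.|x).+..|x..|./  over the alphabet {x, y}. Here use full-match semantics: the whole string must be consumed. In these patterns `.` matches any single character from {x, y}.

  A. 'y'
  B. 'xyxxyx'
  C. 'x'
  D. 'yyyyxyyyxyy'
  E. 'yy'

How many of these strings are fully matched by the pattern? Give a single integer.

A. 'y' → match
B. 'xyxxyx' → match
C. 'x' → match
D. 'yyyyxyyyxyy' → no match
E. 'yy' → no match
Total matched: 3

3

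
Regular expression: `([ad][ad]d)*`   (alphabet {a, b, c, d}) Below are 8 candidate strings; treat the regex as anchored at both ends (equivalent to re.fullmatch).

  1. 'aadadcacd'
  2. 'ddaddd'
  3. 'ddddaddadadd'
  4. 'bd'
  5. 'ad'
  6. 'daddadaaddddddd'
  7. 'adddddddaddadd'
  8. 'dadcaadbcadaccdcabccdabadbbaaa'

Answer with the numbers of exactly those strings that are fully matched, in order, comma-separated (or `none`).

3, 6

1 → no match
2 → no match
3 → match
4 → no match
5 → no match
6 → match
7 → no match
8 → no match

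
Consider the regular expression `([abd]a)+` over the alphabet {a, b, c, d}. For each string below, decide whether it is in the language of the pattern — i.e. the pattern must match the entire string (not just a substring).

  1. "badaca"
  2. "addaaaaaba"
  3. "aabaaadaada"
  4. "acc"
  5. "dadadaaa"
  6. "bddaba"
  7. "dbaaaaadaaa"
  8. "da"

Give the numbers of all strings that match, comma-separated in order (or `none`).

5, 8

1 → no match
2 → no match
3 → no match
4 → no match — must end with "a"
5 → match
6 → no match
7 → no match
8 → match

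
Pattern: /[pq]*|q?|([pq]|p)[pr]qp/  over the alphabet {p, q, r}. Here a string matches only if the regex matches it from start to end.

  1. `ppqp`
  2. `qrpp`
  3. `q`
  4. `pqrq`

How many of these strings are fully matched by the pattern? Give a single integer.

2

1 → match
2 → no match
3 → match
4 → no match
Total matched: 2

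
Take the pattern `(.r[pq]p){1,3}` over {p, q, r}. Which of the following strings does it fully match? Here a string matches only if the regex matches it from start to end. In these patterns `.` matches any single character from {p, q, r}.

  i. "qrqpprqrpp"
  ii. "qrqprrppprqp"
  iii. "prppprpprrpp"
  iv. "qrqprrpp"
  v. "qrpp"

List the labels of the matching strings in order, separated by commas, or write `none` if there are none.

ii, iii, iv, v

i → no match
ii → match
iii → match
iv → match
v → match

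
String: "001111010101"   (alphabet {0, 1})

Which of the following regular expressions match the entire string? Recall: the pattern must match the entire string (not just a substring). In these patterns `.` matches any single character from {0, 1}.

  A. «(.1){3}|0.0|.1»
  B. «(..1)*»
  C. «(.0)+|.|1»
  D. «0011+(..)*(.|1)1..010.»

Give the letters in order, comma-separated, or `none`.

A → no match
B → no match
C → no match
D → match

D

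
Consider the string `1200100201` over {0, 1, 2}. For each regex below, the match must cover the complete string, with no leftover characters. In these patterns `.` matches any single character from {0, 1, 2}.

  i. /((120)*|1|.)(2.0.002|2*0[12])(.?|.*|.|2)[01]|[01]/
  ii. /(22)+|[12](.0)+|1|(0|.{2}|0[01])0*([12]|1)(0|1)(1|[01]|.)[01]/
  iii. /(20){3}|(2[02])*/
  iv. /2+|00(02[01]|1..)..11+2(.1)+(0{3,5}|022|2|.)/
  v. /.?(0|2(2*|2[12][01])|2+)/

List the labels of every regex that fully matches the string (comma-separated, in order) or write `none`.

i → match
ii → no match
iii → no match
iv → no match
v → no match

i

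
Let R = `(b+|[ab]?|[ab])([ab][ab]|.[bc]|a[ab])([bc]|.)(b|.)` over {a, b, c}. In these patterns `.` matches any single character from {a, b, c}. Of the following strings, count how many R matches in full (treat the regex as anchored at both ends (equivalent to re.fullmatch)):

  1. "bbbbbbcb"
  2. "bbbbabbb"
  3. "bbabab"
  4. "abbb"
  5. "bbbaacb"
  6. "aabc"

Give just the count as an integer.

1 → match
2 → match
3 → match
4 → match
5 → match
6 → match
Total matched: 6

6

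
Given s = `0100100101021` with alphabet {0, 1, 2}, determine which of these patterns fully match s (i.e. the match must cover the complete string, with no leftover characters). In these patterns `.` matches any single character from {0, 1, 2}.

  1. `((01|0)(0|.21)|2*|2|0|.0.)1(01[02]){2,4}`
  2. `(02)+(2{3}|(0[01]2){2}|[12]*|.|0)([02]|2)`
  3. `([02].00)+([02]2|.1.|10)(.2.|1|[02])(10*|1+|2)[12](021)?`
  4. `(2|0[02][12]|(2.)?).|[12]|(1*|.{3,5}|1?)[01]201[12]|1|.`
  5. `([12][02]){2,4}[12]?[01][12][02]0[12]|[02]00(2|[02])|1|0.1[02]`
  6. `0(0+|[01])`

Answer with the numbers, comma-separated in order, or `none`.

1 → no match
2 → no match — must start with `02`
3 → match
4 → no match
5 → no match
6 → no match

3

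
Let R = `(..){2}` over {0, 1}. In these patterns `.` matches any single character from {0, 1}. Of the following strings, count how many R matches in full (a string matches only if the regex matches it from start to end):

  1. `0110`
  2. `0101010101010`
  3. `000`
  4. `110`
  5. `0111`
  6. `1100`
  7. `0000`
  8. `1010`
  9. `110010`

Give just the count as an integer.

1 → match
2 → no match
3 → no match
4 → no match
5 → match
6 → match
7 → match
8 → match
9 → no match
Total matched: 5

5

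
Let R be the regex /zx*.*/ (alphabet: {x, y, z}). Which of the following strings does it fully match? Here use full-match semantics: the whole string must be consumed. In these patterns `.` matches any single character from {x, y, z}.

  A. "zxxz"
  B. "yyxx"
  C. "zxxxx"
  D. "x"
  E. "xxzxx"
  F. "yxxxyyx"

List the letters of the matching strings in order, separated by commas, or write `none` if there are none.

A → match
B → no match — must start with "z"
C → match
D → no match — must start with "z"
E → no match — must start with "z"
F → no match — must start with "z"

A, C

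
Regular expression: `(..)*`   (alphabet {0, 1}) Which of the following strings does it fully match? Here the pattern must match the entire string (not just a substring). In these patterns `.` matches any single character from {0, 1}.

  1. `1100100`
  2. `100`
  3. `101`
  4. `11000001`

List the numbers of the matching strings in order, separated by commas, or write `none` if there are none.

1 → no match
2 → no match
3 → no match
4 → match

4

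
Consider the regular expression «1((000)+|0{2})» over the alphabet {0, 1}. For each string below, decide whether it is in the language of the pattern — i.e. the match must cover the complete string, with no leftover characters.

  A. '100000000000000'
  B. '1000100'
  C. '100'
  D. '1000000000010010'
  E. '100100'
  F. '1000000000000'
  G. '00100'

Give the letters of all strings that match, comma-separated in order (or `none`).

A → no match
B → no match
C → match
D → no match
E → no match
F → match
G → no match — must start with '1'

C, F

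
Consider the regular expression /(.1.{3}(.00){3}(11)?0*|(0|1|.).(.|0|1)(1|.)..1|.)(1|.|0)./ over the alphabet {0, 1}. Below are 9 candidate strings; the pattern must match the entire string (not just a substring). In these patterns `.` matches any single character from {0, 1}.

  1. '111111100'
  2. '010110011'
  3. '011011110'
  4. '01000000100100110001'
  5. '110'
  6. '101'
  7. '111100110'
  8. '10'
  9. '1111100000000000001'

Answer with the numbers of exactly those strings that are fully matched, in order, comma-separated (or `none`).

1, 3, 4, 5, 6, 7, 9

1 → match
2 → no match
3 → match
4 → match
5 → match
6 → match
7 → match
8 → no match
9 → match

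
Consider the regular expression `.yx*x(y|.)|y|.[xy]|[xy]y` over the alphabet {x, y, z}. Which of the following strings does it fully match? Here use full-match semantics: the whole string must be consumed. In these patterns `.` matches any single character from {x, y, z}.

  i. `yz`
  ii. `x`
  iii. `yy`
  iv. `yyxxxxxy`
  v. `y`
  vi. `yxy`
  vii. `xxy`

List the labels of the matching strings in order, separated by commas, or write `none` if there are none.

iii, iv, v

i → no match
ii → no match
iii → match
iv → match
v → match
vi → no match
vii → no match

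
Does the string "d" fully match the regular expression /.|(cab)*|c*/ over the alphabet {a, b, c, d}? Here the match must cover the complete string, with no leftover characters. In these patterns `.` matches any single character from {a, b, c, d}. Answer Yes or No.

Yes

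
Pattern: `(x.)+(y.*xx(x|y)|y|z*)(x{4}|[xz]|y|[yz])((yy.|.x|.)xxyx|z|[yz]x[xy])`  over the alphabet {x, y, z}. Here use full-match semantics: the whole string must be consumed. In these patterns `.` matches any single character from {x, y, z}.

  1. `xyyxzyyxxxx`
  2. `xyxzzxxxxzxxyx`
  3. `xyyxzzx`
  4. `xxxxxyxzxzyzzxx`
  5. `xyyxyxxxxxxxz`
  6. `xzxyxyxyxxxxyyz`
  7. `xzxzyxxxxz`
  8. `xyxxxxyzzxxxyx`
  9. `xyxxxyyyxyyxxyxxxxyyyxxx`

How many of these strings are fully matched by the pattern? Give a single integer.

6

1 → no match
2 → match
3 → no match
4 → match
5 → match
6 → match
7 → match
8 → match
9 → no match
Total matched: 6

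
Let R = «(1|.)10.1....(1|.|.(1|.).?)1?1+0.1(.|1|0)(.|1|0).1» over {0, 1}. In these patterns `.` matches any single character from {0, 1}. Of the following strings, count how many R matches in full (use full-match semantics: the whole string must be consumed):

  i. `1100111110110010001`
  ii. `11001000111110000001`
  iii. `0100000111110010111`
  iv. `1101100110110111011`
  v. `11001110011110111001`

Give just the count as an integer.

3

i → match
ii → no match
iii → no match
iv → match
v → match
Total matched: 3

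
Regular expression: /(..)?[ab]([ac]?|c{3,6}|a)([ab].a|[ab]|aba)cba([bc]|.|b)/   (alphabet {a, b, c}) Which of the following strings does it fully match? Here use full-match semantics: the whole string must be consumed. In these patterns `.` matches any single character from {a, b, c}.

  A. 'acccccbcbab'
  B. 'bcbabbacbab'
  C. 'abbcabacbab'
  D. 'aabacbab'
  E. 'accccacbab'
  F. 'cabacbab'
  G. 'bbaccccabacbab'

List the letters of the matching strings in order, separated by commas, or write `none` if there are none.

A, B, C, D, E, F, G

A → match
B → match
C → match
D → match
E → match
F → match
G → match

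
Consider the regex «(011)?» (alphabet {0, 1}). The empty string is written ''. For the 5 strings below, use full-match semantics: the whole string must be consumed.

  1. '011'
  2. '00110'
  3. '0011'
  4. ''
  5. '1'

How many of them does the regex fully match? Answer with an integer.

1. '011' → match
2. '00110' → no match
3. '0011' → no match
4. '' → match
5. '1' → no match
Total matched: 2

2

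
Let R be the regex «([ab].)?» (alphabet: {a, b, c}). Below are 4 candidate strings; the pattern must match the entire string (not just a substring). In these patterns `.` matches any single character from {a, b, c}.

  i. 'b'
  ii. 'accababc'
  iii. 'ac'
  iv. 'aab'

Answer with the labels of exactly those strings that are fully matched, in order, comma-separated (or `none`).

i → no match
ii → no match
iii → match
iv → no match

iii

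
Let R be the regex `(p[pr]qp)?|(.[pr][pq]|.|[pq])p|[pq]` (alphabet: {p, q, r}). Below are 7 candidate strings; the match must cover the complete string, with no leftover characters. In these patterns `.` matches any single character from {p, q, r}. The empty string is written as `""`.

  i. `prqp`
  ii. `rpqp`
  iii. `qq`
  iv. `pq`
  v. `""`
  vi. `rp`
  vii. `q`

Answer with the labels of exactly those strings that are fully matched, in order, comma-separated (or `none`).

i → match
ii → match
iii → no match
iv → no match
v → match
vi → match
vii → match

i, ii, v, vi, vii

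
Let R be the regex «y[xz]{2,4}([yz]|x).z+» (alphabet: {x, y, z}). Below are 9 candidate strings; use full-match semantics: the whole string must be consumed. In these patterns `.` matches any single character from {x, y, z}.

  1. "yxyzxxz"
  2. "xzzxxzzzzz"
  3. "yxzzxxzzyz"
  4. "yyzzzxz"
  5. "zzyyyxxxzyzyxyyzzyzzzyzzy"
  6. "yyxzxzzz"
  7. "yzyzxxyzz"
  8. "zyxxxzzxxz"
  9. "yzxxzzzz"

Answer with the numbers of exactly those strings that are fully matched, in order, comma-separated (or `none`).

1. "yxyzxxz" → no match
2. "xzzxxzzzzz" → no match — must start with "y"
3. "yxzzxxzzyz" → no match
4. "yyzzzxz" → no match
5 → no match — must start with "y"
6. "yyxzxzzz" → no match
7. "yzyzxxyzz" → no match
8. "zyxxxzzxxz" → no match — must start with "y"
9. "yzxxzzzz" → match

9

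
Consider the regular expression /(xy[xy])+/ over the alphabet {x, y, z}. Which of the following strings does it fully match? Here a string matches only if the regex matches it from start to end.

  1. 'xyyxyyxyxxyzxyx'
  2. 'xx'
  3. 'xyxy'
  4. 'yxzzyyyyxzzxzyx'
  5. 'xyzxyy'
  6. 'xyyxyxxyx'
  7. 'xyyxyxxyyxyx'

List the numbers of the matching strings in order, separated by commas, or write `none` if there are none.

1 → no match
2 → no match — must start with 'xy'
3 → no match
4 → no match — must start with 'xy'
5 → no match
6 → match
7 → match

6, 7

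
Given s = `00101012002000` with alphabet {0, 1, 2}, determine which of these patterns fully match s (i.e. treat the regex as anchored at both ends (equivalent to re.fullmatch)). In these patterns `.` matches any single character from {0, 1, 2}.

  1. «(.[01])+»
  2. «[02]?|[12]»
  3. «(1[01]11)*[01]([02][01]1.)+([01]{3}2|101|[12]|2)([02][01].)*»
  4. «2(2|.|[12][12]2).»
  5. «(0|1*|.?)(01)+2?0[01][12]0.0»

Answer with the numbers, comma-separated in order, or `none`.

5

1 → no match
2 → no match
3 → no match
4 → no match — must start with `2`
5 → match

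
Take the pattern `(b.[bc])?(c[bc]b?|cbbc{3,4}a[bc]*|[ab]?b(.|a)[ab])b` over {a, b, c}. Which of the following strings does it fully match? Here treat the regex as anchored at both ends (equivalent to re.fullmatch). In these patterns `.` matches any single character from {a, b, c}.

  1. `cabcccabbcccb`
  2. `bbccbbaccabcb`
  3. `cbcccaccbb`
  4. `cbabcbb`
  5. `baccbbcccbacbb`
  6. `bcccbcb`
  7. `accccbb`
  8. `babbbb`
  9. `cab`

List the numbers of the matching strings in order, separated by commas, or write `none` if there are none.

1 → no match
2 → no match
3. `cbcccaccbb` → no match
4. `cbabcbb` → no match
5 → no match
6. `bcccbcb` → no match
7. `accccbb` → no match
8. `babbbb` → no match
9. `cab` → no match

none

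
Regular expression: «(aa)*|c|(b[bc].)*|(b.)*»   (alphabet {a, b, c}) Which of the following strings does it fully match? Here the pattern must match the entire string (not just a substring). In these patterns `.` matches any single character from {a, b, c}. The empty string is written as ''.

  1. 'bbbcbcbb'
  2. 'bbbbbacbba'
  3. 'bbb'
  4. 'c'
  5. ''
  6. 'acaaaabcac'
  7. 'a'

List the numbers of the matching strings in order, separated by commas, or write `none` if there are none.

1 → match
2 → no match
3 → match
4 → match
5 → match
6 → no match
7 → no match

1, 3, 4, 5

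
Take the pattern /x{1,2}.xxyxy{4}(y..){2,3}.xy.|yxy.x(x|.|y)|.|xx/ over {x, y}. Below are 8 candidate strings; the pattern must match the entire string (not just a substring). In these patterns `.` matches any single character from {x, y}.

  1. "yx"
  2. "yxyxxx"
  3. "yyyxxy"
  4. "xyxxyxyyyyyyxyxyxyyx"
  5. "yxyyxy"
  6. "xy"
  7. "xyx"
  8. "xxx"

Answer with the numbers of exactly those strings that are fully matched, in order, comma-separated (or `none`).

1 → no match
2 → match
3 → no match
4 → no match
5 → match
6 → no match
7 → no match
8 → no match

2, 5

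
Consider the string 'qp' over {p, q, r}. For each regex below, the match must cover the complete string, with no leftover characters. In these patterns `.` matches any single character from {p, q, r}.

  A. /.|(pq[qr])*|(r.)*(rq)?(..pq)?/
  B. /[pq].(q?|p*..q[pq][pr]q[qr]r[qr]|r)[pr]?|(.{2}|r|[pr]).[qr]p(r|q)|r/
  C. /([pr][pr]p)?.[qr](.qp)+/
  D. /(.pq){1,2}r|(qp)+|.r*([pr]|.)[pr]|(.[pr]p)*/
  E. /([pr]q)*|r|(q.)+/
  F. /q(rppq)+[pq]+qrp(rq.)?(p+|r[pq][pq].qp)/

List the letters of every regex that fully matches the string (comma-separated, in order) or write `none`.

B, D, E

A → no match
B → match
C → no match
D → match
E → match
F → no match — must start with 'qrppq'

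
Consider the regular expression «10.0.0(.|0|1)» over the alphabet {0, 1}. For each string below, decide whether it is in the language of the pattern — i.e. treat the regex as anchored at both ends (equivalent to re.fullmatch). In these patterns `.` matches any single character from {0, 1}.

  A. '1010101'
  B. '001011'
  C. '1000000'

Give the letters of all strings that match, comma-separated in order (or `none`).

A, C

A → match
B → no match — must start with '10'
C → match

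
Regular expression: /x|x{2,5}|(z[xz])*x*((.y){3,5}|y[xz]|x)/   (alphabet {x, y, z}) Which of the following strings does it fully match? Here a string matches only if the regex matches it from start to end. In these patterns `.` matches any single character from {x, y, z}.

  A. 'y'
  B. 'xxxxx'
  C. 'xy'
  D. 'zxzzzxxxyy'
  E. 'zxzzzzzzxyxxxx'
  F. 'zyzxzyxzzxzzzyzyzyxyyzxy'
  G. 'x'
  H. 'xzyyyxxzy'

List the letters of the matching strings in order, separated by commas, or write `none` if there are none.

B, G

A. 'y' → no match
B. 'xxxxx' → match
C. 'xy' → no match
D. 'zxzzzxxxyy' → no match
E → no match
F → no match
G. 'x' → match
H. 'xzyyyxxzy' → no match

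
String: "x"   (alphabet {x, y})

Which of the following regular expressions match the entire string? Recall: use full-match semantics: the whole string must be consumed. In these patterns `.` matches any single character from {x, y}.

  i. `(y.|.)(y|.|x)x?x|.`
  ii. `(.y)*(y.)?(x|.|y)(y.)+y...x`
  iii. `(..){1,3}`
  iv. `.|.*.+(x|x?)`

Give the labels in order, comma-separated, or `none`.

i, iv

i → match
ii → no match
iii → no match
iv → match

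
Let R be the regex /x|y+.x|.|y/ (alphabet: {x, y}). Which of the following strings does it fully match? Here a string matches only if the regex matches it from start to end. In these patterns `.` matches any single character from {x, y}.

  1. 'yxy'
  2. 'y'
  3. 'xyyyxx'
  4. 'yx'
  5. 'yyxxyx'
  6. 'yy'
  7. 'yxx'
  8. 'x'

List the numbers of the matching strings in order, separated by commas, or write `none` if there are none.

1 → no match
2 → match
3 → no match
4 → no match
5 → no match
6 → no match
7 → match
8 → match

2, 7, 8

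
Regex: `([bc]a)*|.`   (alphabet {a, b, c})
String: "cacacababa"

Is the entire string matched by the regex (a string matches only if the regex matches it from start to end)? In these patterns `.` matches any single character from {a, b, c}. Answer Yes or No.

Yes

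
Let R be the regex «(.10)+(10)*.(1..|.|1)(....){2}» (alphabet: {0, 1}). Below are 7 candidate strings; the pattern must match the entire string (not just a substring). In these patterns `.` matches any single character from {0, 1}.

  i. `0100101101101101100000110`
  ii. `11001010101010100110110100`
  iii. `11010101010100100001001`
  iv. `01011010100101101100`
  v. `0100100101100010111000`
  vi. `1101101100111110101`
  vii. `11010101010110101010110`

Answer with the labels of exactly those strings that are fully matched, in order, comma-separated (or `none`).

i, ii, iii, iv, v, vi, vii

i → match
ii → match
iii → match
iv → match
v → match
vi → match
vii → match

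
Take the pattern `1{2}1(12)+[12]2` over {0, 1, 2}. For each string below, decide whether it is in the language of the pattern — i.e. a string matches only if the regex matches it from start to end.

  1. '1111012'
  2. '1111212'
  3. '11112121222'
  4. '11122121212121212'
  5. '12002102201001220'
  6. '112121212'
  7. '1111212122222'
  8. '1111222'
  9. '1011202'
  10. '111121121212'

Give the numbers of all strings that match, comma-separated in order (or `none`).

1 → no match
2 → match
3 → match
4 → no match
5 → no match — must end with '2'
6 → no match
7 → no match
8 → match
9 → no match
10 → no match

2, 3, 8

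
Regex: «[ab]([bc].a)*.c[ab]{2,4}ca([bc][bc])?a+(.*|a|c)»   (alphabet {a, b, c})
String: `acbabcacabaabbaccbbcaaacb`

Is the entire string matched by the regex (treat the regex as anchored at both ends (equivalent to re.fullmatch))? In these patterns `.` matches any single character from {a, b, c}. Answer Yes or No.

No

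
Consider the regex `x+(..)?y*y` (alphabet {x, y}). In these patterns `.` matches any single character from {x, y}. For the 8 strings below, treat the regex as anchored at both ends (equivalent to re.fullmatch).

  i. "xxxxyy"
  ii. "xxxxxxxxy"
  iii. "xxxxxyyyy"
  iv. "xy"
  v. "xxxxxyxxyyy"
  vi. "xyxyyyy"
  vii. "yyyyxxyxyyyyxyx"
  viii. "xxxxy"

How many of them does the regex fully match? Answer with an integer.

i. "xxxxyy" → match
ii. "xxxxxxxxy" → match
iii. "xxxxxyyyy" → match
iv. "xy" → match
v. "xxxxxyxxyyy" → no match
vi. "xyxyyyy" → match
vii → no match — must start with "x"
viii. "xxxxy" → match
Total matched: 6

6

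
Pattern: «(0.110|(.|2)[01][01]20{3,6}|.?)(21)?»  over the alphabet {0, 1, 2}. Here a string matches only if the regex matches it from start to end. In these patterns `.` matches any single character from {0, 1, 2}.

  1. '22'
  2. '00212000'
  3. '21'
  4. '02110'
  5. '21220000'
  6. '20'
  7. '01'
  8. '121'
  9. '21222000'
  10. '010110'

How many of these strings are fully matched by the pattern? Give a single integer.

1 → no match
2 → no match
3 → match
4 → match
5 → no match
6 → no match
7 → no match
8 → match
9 → no match
10 → no match
Total matched: 3

3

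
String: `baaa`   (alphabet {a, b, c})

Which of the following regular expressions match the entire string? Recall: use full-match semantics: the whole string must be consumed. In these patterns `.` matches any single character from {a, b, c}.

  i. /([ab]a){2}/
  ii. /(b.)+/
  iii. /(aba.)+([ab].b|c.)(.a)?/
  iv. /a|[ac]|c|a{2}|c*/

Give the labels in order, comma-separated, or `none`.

i → match
ii → no match
iii → no match — must start with `aba`
iv → no match

i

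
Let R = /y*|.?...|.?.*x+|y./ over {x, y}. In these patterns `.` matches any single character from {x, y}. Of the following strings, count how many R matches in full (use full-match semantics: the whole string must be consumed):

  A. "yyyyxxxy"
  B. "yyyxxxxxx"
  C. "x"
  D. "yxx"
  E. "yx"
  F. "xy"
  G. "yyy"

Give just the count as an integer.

5

A → no match
B → match
C → match
D → match
E → match
F → no match
G → match
Total matched: 5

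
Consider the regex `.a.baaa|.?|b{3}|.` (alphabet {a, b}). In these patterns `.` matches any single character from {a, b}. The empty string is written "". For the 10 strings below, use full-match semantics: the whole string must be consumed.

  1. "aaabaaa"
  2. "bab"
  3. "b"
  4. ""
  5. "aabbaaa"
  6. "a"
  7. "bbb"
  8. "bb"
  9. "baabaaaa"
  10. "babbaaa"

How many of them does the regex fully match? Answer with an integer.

7

1. "aaabaaa" → match
2. "bab" → no match
3. "b" → match
4. "" → match
5. "aabbaaa" → match
6. "a" → match
7. "bbb" → match
8. "bb" → no match
9. "baabaaaa" → no match
10. "babbaaa" → match
Total matched: 7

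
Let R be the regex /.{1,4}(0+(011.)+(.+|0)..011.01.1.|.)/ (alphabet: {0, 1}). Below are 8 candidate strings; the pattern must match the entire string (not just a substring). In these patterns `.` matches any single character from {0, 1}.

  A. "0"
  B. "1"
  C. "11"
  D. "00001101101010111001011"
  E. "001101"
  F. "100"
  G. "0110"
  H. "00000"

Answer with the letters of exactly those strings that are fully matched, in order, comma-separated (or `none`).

A → no match
B → no match
C → match
D → no match
E → no match
F → match
G → match
H → match

C, F, G, H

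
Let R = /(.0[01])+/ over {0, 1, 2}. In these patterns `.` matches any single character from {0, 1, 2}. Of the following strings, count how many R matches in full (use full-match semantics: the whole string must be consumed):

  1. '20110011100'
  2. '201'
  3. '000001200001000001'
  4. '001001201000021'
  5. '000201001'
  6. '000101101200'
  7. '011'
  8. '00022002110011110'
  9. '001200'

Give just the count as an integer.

5

1 → no match
2 → match
3 → match
4 → no match
5 → match
6 → match
7 → no match
8 → no match
9 → match
Total matched: 5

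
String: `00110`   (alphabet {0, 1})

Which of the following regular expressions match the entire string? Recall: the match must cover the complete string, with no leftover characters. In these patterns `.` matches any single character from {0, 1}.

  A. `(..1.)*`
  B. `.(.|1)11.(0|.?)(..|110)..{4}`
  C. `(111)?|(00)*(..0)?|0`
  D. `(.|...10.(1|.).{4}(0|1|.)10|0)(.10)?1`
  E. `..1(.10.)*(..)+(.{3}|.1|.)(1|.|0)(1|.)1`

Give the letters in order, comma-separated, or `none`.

A → no match
B → no match
C → match
D → no match — must end with `1`
E → no match — must end with `1`

C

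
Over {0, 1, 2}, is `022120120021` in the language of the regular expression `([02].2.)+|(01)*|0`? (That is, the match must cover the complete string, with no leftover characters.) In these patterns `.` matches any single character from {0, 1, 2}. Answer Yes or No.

No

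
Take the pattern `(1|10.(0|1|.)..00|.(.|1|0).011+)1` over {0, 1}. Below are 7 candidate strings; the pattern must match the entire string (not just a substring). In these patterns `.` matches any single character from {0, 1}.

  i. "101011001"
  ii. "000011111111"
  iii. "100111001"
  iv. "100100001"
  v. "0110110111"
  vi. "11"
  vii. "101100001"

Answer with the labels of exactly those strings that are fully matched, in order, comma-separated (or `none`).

i → match
ii → match
iii → match
iv → match
v → no match
vi → match
vii → match

i, ii, iii, iv, vi, vii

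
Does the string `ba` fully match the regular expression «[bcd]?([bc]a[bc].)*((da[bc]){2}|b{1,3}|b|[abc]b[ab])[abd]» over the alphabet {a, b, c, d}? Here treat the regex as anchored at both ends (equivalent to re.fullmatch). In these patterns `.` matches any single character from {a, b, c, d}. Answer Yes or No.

Yes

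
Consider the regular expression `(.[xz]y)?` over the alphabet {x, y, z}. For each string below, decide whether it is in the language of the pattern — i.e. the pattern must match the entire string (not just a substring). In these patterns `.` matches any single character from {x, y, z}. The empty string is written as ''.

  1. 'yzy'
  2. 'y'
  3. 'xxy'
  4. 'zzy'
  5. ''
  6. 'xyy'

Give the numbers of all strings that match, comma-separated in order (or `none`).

1, 3, 4, 5

1 → match
2 → no match
3 → match
4 → match
5 → match
6 → no match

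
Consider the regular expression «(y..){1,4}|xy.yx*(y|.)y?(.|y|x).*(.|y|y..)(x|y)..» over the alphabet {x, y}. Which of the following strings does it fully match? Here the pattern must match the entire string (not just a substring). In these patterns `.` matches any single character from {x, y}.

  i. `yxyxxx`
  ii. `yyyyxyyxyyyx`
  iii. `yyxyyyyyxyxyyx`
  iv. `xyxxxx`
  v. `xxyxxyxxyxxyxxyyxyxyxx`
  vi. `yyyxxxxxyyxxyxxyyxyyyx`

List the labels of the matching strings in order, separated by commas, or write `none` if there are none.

ii

i → no match
ii → match
iii → no match
iv → no match
v → no match
vi → no match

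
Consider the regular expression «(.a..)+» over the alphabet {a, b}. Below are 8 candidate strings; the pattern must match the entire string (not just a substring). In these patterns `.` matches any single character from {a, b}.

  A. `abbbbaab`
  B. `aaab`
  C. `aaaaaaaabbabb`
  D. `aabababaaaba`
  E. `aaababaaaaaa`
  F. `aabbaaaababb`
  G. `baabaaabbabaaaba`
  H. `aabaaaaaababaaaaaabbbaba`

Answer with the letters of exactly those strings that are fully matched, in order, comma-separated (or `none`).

B, D, F, G

A. `abbbbaab` → no match
B. `aaab` → match
C → no match
D. `aabababaaaba` → match
E. `aaababaaaaaa` → no match
F. `aabbaaaababb` → match
G → match
H → no match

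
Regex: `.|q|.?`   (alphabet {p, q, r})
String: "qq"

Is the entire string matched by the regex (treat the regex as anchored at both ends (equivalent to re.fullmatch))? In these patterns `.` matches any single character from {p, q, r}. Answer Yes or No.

No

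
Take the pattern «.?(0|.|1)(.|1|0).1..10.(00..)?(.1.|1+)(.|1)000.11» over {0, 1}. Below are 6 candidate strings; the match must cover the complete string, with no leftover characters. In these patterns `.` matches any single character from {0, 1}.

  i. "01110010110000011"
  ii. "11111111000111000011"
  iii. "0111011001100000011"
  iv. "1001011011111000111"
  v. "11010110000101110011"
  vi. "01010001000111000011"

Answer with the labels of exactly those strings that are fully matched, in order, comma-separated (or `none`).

i, ii, iii, iv

i → match
ii → match
iii → match
iv → match
v → no match
vi → no match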